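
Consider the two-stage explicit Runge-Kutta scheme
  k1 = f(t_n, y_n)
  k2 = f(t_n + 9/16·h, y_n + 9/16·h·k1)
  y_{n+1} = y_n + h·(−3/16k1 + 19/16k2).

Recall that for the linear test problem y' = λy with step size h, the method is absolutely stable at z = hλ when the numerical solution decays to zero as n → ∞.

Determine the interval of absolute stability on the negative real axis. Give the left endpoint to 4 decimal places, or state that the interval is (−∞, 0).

z∈(-1.4971,0).

Test eqn y'=λy, z=hλ:
  k1=λy_n ⇒ h·k1=z·y_n;  k2=λ(1+9/16z)y_n ⇒ h·k2=z(1+9/16z)y_n
  y_{n+1}/y_n = 1 − 3/16z + 19/16z(1+9/16z) = 1 + z + 171/256z²
  so R(z) = 1 + z + 171/256z².

Boundary: |R(x)|=1, x<0.
x=-0.9: |R|=0.6411
R=1: x+171/256x²=0 ⇒ x=−256/171=-1.4971; min R=1−1/(4·171/256)=0.6257>−1
Confirm numerically:
  x=-1.276: |R|=0.81157 <1
  x=-1.269: |R|=0.80667 <1
  x=-0.874: |R|=0.63625 <1
  x=-1.968: |R|=1.61906 >1
  x=-1.924: |R|=1.54867 >1
  x=-1.902: |R|=1.51445 >1
So |R|<1 on (-1.4971, 0).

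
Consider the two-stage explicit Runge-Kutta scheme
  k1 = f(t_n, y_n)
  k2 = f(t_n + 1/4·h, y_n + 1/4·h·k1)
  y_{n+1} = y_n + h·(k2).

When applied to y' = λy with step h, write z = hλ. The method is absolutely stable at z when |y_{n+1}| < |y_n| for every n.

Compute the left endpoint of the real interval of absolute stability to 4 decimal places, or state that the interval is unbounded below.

z* = -4.0000.

Test eqn y'=λy, z=hλ:
  k1=λy_n ⇒ h·k1=z·y_n;  k2=λ(1+1/4z)y_n ⇒ h·k2=z(1+1/4z)y_n
  y_{n+1}/y_n = 1 + z(1+1/4z) = 1 + z + 1/4z²
  Hence R(z) = 1 + z + 1/4z².

Find x<0 with |R(x)|<1.
x=-0.9: |R|=0.3025
R=1: x+1/4x²=0 ⇒ x=−4=-4.0000; min R=1−1/(4·1/4)=0.0000>−1
Confirm numerically:
  x=-3.744: |R|=0.76038 <1
  x=-3.534: |R|=0.58829 <1
  x=-3.490: |R|=0.55503 <1
  x=-3.374: |R|=0.47197 <1
  x=-4.578: |R|=1.66152 >1
  x=-4.478: |R|=1.53512 >1
So |R|<1 on (-4.0000, 0).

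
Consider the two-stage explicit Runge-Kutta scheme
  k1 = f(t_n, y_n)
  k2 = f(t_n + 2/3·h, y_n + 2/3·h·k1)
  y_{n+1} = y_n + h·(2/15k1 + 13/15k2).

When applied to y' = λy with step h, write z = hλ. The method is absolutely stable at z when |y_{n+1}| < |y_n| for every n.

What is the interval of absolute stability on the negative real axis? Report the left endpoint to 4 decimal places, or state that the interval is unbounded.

(-1.7308, 0).

On y'=λy, z=hλ:
  k1=λy_n ⇒ h·k1=z·y_n;  k2=λ(1+2/3z)y_n ⇒ h·k2=z(1+2/3z)y_n
  y_{n+1}/y_n = 1 + 2/15z + 13/15z(1+2/3z) = 1 + z + 26/45z²
  Hence R(z) = 1 + z + 26/45z².

Find x<0 with |R(x)|<1.
x=-0.95: |R|=0.5714
R=1: x+26/45x²=0 ⇒ x=−45/26=-1.7308; min R=1−1/(4·26/45)=0.5673>−1
Confirm numerically:
  x=-1.691: |R|=0.96114 <1
  x=-1.675: |R|=0.94603 <1
  x=-0.984: |R|=0.57544 <1
  x=-0.782: |R|=0.57132 <1
  x=-2.233: |R|=1.64797 >1
  x=-1.911: |R|=1.19900 >1
  x=-1.793: |R|=1.06447 >1
Interval (-1.7308, 0).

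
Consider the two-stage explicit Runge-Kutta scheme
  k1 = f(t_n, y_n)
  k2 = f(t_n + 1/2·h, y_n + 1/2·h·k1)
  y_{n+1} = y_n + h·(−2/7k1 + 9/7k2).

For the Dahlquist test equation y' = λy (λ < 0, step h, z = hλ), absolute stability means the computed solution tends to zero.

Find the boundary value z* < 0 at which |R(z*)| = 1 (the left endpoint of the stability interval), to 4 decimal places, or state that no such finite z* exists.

left endpoint -1.5556.

On y'=λy, z=hλ:
  k1=λy_n ⇒ h·k1=z·y_n;  k2=λ(1+1/2z)y_n ⇒ h·k2=z(1+1/2z)y_n
  y_{n+1}/y_n = 1 − 2/7z + 9/7z(1+1/2z) = 1 + z + 9/14z²
  Hence R(z) = 1 + z + 9/14z².

Find x<0 with |R(x)|<1.
x=-1.23: |R|=0.7426
R=1: x+9/14x²=0 ⇒ x=−14/9=-1.5556; min R=1−1/(4·9/14)=0.6111>−1
Confirm numerically:
  x=-1.454: |R|=0.90507 <1
  x=-1.384: |R|=0.84736 <1
  x=-1.098: |R|=0.67703 <1
  x=-0.900: |R|=0.62071 <1
  x=-1.963: |R|=1.51417 >1
  x=-1.798: |R|=1.28023 >1
Stable set (-1.5556, 0).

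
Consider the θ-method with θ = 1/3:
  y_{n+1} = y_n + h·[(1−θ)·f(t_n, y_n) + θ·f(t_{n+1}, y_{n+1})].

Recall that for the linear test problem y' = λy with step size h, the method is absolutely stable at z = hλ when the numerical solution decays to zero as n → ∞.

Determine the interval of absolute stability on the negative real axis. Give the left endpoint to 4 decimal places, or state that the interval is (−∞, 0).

z∈(-6.0000,0).

Set f=λy, z=hλ:
  y_{n+1} = y_n + z·[2/3·y_n + 1/3·y_{n+1}] ⇒ (1 − 1/3z)y_{n+1} = (1 + 2/3z)y_n
  so R(z) = (1 + 2/3z)/(1 − 1/3z).

Need |R(x)|<1, x<0.
x=-1.27: |R|=0.1077
R=−1: 1+2/3x = −1+1/3x ⇒ -1/3x=2 ⇒ x=2/(-1/3)=-6.0000
Confirm numerically:
  x=-5.428: |R|=0.93213 <1
  x=-5.419: |R|=0.93099 <1
  x=-4.939: |R|=0.86636 <1
  x=-3.125: |R|=0.53061 <1
  x=-6.454: |R|=1.04802 >1
  x=-6.079: |R|=1.00870 >1
Interval (-6.0000, 0).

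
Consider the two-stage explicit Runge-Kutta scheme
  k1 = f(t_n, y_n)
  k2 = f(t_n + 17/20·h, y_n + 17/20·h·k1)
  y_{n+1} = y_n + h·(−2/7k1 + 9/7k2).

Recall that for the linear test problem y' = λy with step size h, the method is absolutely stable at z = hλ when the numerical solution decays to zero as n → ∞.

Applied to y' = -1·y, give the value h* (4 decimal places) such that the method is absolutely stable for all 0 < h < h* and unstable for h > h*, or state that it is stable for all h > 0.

With y'=λy (z=hλ):
  k1=λy_n ⇒ h·k1=z·y_n;  k2=λ(1+17/20z)y_n ⇒ h·k2=z(1+17/20z)y_n
  y_{n+1}/y_n = 1 − 2/7z + 9/7z(1+17/20z) = 1 + z + 153/140z²
  Hence R(z) = 1 + z + 153/140z².

Boundary: |R(x)|=1, x<0.
x=-1.22: |R|=1.4066
R=1: x+153/140x²=0 ⇒ x=−140/153=-0.9150; min R=1−1/(4·153/140)=0.7712>−1
Confirm numerically:
  x=-0.876: |R|=0.96263 <1
  x=-0.814: |R|=0.91012 <1
  x=-0.670: |R|=0.82058 <1
  x=-1.461: |R|=1.87173 >1
  x=-1.304: |R|=1.55431 >1
  x=-1.060: |R|=1.16793 >1
Stable set (-0.9150, 0).

(-0.9150,0); λ=-1 ⇒ h* = (140/153)/1 = 0.9150.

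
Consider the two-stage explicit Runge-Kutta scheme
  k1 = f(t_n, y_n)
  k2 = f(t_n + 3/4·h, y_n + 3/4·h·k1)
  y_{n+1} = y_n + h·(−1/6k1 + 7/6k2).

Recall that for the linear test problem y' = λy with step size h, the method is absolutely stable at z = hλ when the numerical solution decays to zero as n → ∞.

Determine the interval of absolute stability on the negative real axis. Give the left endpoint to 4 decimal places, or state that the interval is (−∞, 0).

Set f=λy, z=hλ:
  k1=λy_n ⇒ h·k1=z·y_n;  k2=λ(1+3/4z)y_n ⇒ h·k2=z(1+3/4z)y_n
  y_{n+1}/y_n = 1 − 1/6z + 7/6z(1+3/4z) = 1 + z + 7/8z²
  so R(z) = 1 + z + 7/8z².

Solve |R(x)|<1 on ℝ⁻.
x=-1.41: |R|=1.3296
R=1: x+7/8x²=0 ⇒ x=−8/7=-1.1429; min R=1−1/(4·7/8)=0.7143>−1
Confirm numerically:
  x=-0.983: |R|=0.86250 <1
  x=-0.803: |R|=0.76121 <1
  x=-0.679: |R|=0.72441 <1
  x=-0.580: |R|=0.71435 <1
  x=-1.656: |R|=1.74354 >1
  x=-1.223: |R|=1.08576 >1
Stable set (-1.1429, 0).

(-1.1429, 0).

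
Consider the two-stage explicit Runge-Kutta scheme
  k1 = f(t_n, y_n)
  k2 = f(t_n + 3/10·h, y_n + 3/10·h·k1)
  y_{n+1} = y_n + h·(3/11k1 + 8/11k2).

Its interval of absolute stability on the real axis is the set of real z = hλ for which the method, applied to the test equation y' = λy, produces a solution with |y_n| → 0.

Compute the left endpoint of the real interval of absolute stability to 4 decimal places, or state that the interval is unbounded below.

With y'=λy (z=hλ):
  k1=λy_n ⇒ h·k1=z·y_n;  k2=λ(1+3/10z)y_n ⇒ h·k2=z(1+3/10z)y_n
  y_{n+1}/y_n = 1 + 3/11z + 8/11z(1+3/10z) = 1 + z + 12/55z²
  so R(z) = 1 + z + 12/55z².

Boundary: |R(x)|=1, x<0.
x=-0.75: |R|=0.3727
R=1: x+12/55x²=0 ⇒ x=−55/12=-4.5833; min R=1−1/(4·12/55)=-0.1458>−1
Confirm numerically:
  x=-3.062: |R|=0.01636 <1
  x=-2.662: |R|=0.11591 <1
  x=-2.579: |R|=0.12782 <1
  x=-2.464: |R|=0.13935 <1
  x=-5.157: |R|=1.64547 >1
  x=-4.739: |R|=1.16095 >1
  x=-4.677: |R|=1.09558 >1
Stable set (-4.5833, 0).

left endpoint -4.5833.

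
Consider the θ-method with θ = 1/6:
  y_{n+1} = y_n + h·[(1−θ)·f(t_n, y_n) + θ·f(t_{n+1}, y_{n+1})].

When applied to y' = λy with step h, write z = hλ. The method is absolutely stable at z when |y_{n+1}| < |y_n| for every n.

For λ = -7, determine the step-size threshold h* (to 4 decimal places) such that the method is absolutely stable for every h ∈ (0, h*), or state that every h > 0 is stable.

With y'=λy (z=hλ):
  y_{n+1} = y_n + z·[5/6·y_n + 1/6·y_{n+1}] ⇒ (1 − 1/6z)y_{n+1} = (1 + 5/6z)y_n
  ⇒ R(z) = (1 + 5/6z)/(1 − 1/6z).

Need |R(x)|<1, x<0.
x=-0.33: |R|=0.6872
R=−1: 1+5/6x = −1+1/6x ⇒ -2/3x=2 ⇒ x=2/(-2/3)=-3.0000
Confirm numerically:
  x=-2.964: |R|=0.98394 <1
  x=-2.456: |R|=0.74267 <1
  x=-2.131: |R|=0.57250 <1
  x=-1.986: |R|=0.49211 <1
  x=-3.599: |R|=1.24961 >1
  x=-3.291: |R|=1.12528 >1
  x=-3.182: |R|=1.07929 >1
Stable set (-3.0000, 0).

(-3.0000,0); λ=-7 ⇒ h* = (3)/7 = 0.4286.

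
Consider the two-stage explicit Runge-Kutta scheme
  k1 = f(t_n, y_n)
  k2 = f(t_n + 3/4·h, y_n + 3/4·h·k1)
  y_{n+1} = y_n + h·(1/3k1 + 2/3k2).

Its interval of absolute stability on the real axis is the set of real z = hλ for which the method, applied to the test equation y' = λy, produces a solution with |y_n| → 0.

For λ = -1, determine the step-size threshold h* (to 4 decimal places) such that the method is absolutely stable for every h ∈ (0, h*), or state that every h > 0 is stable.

(-2.0000,0); λ=-1 ⇒ h* = (2)/1 = 2.0000.

On y'=λy, z=hλ:
  k1=λy_n ⇒ h·k1=z·y_n;  k2=λ(1+3/4z)y_n ⇒ h·k2=z(1+3/4z)y_n
  y_{n+1}/y_n = 1 + 1/3z + 2/3z(1+3/4z) = 1 + z + 1/2z²
  Hence R(z) = 1 + z + 1/2z².

Find x<0 with |R(x)|<1.
x=-0.91: |R|=0.5041
R=1: x+1/2x²=0 ⇒ x=−2=-2.0000; min R=1−1/(4·1/2)=0.5000>−1
Confirm numerically:
  x=-1.934: |R|=0.93618 <1
  x=-1.247: |R|=0.53050 <1
  x=-1.081: |R|=0.50328 <1
  x=-0.850: |R|=0.51125 <1
  x=-2.557: |R|=1.71212 >1
  x=-2.357: |R|=1.42072 >1
  x=-2.215: |R|=1.23811 >1
So |R|<1 on (-2.0000, 0).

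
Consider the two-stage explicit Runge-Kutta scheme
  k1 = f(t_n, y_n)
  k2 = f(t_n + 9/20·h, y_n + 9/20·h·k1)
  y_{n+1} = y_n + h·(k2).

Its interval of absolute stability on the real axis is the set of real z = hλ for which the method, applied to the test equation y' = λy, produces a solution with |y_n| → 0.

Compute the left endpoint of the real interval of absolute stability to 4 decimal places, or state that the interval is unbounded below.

Set f=λy, z=hλ:
  k1=λy_n ⇒ h·k1=z·y_n;  k2=λ(1+9/20z)y_n ⇒ h·k2=z(1+9/20z)y_n
  y_{n+1}/y_n = 1 + z(1+9/20z) = 1 + z + 9/20z²
  Hence R(z) = 1 + z + 9/20z².

Boundary: |R(x)|=1, x<0.
x=-1.46: |R|=0.4992
R=1: x+9/20x²=0 ⇒ x=−20/9=-2.2222; min R=1−1/(4·9/20)=0.4444>−1
Confirm numerically:
  x=-2.066: |R|=0.85476 <1
  x=-1.986: |R|=0.78889 <1
  x=-1.905: |R|=0.72806 <1
  x=-1.257: |R|=0.45402 <1
  x=-2.780: |R|=1.69778 >1
  x=-2.276: |R|=1.05508 >1
Interval (-2.2222, 0).

z* = -2.2222.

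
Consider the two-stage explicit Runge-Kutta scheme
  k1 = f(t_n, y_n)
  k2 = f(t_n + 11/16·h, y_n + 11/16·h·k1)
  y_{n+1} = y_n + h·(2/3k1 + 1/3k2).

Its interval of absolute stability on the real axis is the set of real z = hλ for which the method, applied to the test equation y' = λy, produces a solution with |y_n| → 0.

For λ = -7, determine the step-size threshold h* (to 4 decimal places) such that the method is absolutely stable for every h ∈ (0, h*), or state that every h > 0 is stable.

(-4.3636,0); λ=-7 ⇒ h* = (48/11)/7 = 0.6234.

Test eqn y'=λy, z=hλ:
  k1=λy_n ⇒ h·k1=z·y_n;  k2=λ(1+11/16z)y_n ⇒ h·k2=z(1+11/16z)y_n
  y_{n+1}/y_n = 1 + 2/3z + 1/3z(1+11/16z) = 1 + z + 11/48z²
  ⇒ R(z) = 1 + z + 11/48z².

Need |R(x)|<1, x<0.
x=-1.46: |R|=0.0285
R=1: x+11/48x²=0 ⇒ x=−48/11=-4.3636; min R=1−1/(4·11/48)=-0.0909>−1
Confirm numerically:
  x=-3.912: |R|=0.59511 <1
  x=-3.648: |R|=0.40173 <1
  x=-3.196: |R|=0.14480 <1
  x=-1.959: |R|=0.07953 <1
  x=-4.752: |R|=1.42293 >1
  x=-4.561: |R|=1.20629 >1
  x=-4.449: |R|=1.08703 >1
Stable set (-4.3636, 0).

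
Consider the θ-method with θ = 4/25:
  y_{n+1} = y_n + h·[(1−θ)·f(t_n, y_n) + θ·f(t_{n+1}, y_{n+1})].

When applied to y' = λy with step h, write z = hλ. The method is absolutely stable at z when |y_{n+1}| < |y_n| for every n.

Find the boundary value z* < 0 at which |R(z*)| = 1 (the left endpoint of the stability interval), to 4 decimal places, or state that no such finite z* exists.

left endpoint -2.9412.

On y'=λy, z=hλ:
  y_{n+1} = y_n + z·[21/25·y_n + 4/25·y_{n+1}] ⇒ (1 − 4/25z)y_{n+1} = (1 + 21/25z)y_n
  R(z) = (1 + 21/25z)/(1 − 4/25z).

Solve |R(x)|<1 on ℝ⁻.
x=-1.08: |R|=0.0791
R=−1: 1+21/25x = −1+4/25x ⇒ -17/25x=2 ⇒ x=2/(-17/25)=-2.9412
Confirm numerically:
  x=-2.635: |R|=0.85355 <1
  x=-1.739: |R|=0.36046 <1
  x=-1.676: |R|=0.32160 <1
  x=-1.612: |R|=0.28148 <1
  x=-3.290: |R|=1.15540 >1
  x=-3.076: |R|=1.06144 >1
Interval (-2.9412, 0).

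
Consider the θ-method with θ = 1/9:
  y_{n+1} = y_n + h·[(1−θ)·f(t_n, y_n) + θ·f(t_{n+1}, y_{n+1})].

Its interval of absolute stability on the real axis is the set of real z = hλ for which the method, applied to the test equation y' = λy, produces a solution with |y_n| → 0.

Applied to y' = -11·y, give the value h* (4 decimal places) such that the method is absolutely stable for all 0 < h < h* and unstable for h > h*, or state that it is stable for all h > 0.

With y'=λy (z=hλ):
  y_{n+1} = y_n + z·[8/9·y_n + 1/9·y_{n+1}] ⇒ (1 − 1/9z)y_{n+1} = (1 + 8/9z)y_n
  so R(z) = (1 + 8/9z)/(1 − 1/9z).

Need |R(x)|<1, x<0.
x=-1.43: |R|=0.2339
R=−1: 1+8/9x = −1+1/9x ⇒ -7/9x=2 ⇒ x=2/(-7/9)=-2.5714
Confirm numerically:
  x=-2.059: |R|=0.67565 <1
  x=-1.965: |R|=0.61286 <1
  x=-1.934: |R|=0.59192 <1
  x=-3.035: |R|=1.26963 >1
  x=-2.886: |R|=1.18526 >1
Stable set (-2.5714, 0).

(-2.5714,0); λ=-11 ⇒ h* = (18/7)/11 = 0.2338.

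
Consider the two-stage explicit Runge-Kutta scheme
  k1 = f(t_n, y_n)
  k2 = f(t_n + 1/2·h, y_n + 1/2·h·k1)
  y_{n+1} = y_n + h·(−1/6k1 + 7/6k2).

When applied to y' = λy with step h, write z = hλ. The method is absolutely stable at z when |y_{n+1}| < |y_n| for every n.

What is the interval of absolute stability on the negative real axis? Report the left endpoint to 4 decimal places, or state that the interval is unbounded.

(-1.7143, 0).

On y'=λy, z=hλ:
  k1=λy_n ⇒ h·k1=z·y_n;  k2=λ(1+1/2z)y_n ⇒ h·k2=z(1+1/2z)y_n
  y_{n+1}/y_n = 1 − 1/6z + 7/6z(1+1/2z) = 1 + z + 7/12z²
  R(z) = 1 + z + 7/12z².

Boundary: |R(x)|=1, x<0.
x=-1.73: |R|=1.0159
R=1: x+7/12x²=0 ⇒ x=−12/7=-1.7143; min R=1−1/(4·7/12)=0.5714>−1
Confirm numerically:
  x=-1.532: |R|=0.83710 <1
  x=-1.134: |R|=0.61614 <1
  x=-0.728: |R|=0.58116 <1
  x=-2.144: |R|=1.53743 >1
  x=-1.938: |R|=1.25291 >1
  x=-1.835: |R|=1.12921 >1
Stable set (-1.7143, 0).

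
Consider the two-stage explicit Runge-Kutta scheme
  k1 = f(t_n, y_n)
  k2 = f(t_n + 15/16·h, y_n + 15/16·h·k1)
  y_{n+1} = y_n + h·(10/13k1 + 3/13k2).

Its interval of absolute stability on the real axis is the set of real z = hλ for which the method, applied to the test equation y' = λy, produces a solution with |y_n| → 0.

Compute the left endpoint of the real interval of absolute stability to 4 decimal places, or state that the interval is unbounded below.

z* = -4.6222.

Test eqn y'=λy, z=hλ:
  k1=λy_n ⇒ h·k1=z·y_n;  k2=λ(1+15/16z)y_n ⇒ h·k2=z(1+15/16z)y_n
  y_{n+1}/y_n = 1 + 10/13z + 3/13z(1+15/16z) = 1 + z + 45/208z²
  so R(z) = 1 + z + 45/208z².

Find x<0 with |R(x)|<1.
x=-1.37: |R|=0.0361
R=1: x+45/208x²=0 ⇒ x=−208/45=-4.6222; min R=1−1/(4·45/208)=-0.1556>−1
Confirm numerically:
  x=-3.110: |R|=0.01748 <1
  x=-2.641: |R|=0.13201 <1
  x=-2.067: |R|=0.14266 <1
  x=-5.127: |R|=1.55990 >1
  x=-5.087: |R|=1.51151 >1
  x=-4.723: |R|=1.10298 >1
Interval (-4.6222, 0).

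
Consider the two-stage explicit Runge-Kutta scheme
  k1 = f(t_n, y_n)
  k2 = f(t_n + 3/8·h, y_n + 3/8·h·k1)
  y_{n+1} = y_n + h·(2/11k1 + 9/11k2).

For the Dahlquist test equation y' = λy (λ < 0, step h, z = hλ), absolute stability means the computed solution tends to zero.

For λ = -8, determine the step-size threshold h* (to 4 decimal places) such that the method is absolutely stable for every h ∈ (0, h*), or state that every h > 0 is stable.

(-3.2593,0); λ=-8 ⇒ h* = (88/27)/8 = 0.4074.

With y'=λy (z=hλ):
  k1=λy_n ⇒ h·k1=z·y_n;  k2=λ(1+3/8z)y_n ⇒ h·k2=z(1+3/8z)y_n
  y_{n+1}/y_n = 1 + 2/11z + 9/11z(1+3/8z) = 1 + z + 27/88z²
  ⇒ R(z) = 1 + z + 27/88z².

Boundary: |R(x)|=1, x<0.
x=-1.17: |R|=0.2500
R=1: x+27/88x²=0 ⇒ x=−88/27=-3.2593; min R=1−1/(4·27/88)=0.1852>−1
Confirm numerically:
  x=-2.875: |R|=0.66104 <1
  x=-2.476: |R|=0.40497 <1
  x=-2.313: |R|=0.32847 <1
  x=-1.476: |R|=0.19243 <1
  x=-3.859: |R|=1.71010 >1
  x=-3.494: |R|=1.25165 >1
  x=-3.476: |R|=1.23115 >1
Stable set (-3.2593, 0).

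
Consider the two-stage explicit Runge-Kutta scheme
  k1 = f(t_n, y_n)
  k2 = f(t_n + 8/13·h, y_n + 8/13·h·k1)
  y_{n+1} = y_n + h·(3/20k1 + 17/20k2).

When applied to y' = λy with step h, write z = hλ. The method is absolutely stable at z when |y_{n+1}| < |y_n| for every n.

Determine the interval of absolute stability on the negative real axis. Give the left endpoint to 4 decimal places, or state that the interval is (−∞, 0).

Test eqn y'=λy, z=hλ:
  k1=λy_n ⇒ h·k1=z·y_n;  k2=λ(1+8/13z)y_n ⇒ h·k2=z(1+8/13z)y_n
  y_{n+1}/y_n = 1 + 3/20z + 17/20z(1+8/13z) = 1 + z + 34/65z²
  so R(z) = 1 + z + 34/65z².

Solve |R(x)|<1 on ℝ⁻.
x=-0.86: |R|=0.5269
R=1: x+34/65x²=0 ⇒ x=−65/34=-1.9118; min R=1−1/(4·34/65)=0.5221>−1
Confirm numerically:
  x=-1.782: |R|=0.87904 <1
  x=-1.503: |R|=0.67864 <1
  x=-0.860: |R|=0.52687 <1
  x=-2.389: |R|=1.59637 >1
  x=-2.318: |R|=1.49256 >1
  x=-1.981: |R|=1.07174 >1
So |R|<1 on (-1.9118, 0).

z∈(-1.9118,0).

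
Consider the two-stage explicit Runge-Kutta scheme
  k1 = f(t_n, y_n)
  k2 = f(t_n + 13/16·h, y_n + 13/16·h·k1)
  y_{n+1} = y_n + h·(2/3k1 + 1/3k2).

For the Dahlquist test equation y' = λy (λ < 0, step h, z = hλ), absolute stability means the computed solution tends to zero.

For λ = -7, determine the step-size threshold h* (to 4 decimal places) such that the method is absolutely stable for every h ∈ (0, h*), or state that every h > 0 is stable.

(-3.6923,0); λ=-7 ⇒ h* = (48/13)/7 = 0.5275.

Set f=λy, z=hλ:
  k1=λy_n ⇒ h·k1=z·y_n;  k2=λ(1+13/16z)y_n ⇒ h·k2=z(1+13/16z)y_n
  y_{n+1}/y_n = 1 + 2/3z + 1/3z(1+13/16z) = 1 + z + 13/48z²
  Hence R(z) = 1 + z + 13/48z².

Find x<0 with |R(x)|<1.
x=-0.61: |R|=0.4908
R=1: x+13/48x²=0 ⇒ x=−48/13=-3.6923; min R=1−1/(4·13/48)=0.0769>−1
Confirm numerically:
  x=-3.149: |R|=0.53664 <1
  x=-2.581: |R|=0.22317 <1
  x=-2.078: |R|=0.09148 <1
  x=-4.155: |R|=1.52067 >1
  x=-3.906: |R|=1.22606 >1
  x=-3.798: |R|=1.10872 >1
Interval (-3.6923, 0).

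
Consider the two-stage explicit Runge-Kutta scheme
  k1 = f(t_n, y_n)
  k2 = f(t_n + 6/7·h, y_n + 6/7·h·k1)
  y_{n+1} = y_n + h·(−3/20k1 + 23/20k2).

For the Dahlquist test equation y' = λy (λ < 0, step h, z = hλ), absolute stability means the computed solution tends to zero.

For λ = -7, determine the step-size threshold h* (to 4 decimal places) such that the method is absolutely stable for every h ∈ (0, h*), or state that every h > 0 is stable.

(-1.0145,0); λ=-7 ⇒ h* = (70/69)/7 = 0.1449.

On y'=λy, z=hλ:
  k1=λy_n ⇒ h·k1=z·y_n;  k2=λ(1+6/7z)y_n ⇒ h·k2=z(1+6/7z)y_n
  y_{n+1}/y_n = 1 − 3/20z + 23/20z(1+6/7z) = 1 + z + 69/70z²
  Hence R(z) = 1 + z + 69/70z².

Find x<0 with |R(x)|<1.
x=-0.63: |R|=0.7612
R=1: x+69/70x²=0 ⇒ x=−70/69=-1.0145; min R=1−1/(4·69/70)=0.7464>−1
Confirm numerically:
  x=-0.908: |R|=0.90469 <1
  x=-0.906: |R|=0.90311 <1
  x=-0.866: |R|=0.87324 <1
  x=-1.553: |R|=1.82435 >1
  x=-1.521: |R|=1.75939 >1
  x=-1.417: |R|=1.56220 >1
Stable set (-1.0145, 0).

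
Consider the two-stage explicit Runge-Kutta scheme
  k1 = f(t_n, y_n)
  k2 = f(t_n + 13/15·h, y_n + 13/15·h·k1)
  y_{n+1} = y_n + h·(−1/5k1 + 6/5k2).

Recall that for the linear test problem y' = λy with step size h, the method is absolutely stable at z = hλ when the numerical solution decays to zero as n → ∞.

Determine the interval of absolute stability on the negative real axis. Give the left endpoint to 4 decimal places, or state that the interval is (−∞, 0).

Test eqn y'=λy, z=hλ:
  k1=λy_n ⇒ h·k1=z·y_n;  k2=λ(1+13/15z)y_n ⇒ h·k2=z(1+13/15z)y_n
  y_{n+1}/y_n = 1 − 1/5z + 6/5z(1+13/15z) = 1 + z + 26/25z²
  ⇒ R(z) = 1 + z + 26/25z².

Need |R(x)|<1, x<0.
x=-1.41: |R|=1.6576
R=1: x+26/25x²=0 ⇒ x=−25/26=-0.9615; min R=1−1/(4·26/25)=0.7596>−1
Confirm numerically:
  x=-0.889: |R|=0.93293 <1
  x=-0.731: |R|=0.82474 <1
  x=-0.721: |R|=0.81963 <1
  x=-1.444: |R|=1.72454 >1
  x=-1.079: |R|=1.13181 >1
Interval (-0.9615, 0).

(-0.9615, 0).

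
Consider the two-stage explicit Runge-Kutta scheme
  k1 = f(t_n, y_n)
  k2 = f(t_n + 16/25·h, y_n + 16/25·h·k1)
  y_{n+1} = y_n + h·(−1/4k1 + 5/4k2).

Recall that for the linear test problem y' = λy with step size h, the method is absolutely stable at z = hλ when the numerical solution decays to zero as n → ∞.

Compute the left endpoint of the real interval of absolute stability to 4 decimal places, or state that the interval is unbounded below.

left endpoint -1.2500.

On y'=λy, z=hλ:
  k1=λy_n ⇒ h·k1=z·y_n;  k2=λ(1+16/25z)y_n ⇒ h·k2=z(1+16/25z)y_n
  y_{n+1}/y_n = 1 − 1/4z + 5/4z(1+16/25z) = 1 + z + 4/5z²
  so R(z) = 1 + z + 4/5z².

Boundary: |R(x)|=1, x<0.
x=-0.53: |R|=0.6947
R=1: x+4/5x²=0 ⇒ x=−5/4=-1.2500; min R=1−1/(4·4/5)=0.6875>−1
Confirm numerically:
  x=-1.153: |R|=0.91053 <1
  x=-1.078: |R|=0.85167 <1
  x=-0.883: |R|=0.74075 <1
  x=-1.800: |R|=1.79200 >1
  x=-1.380: |R|=1.14352 >1
  x=-1.300: |R|=1.05200 >1
Interval (-1.2500, 0).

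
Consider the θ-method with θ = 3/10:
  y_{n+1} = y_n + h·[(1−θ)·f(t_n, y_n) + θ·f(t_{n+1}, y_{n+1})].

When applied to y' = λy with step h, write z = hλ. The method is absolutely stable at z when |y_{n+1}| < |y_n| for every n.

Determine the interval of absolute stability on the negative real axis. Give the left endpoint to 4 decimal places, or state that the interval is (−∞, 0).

Test eqn y'=λy, z=hλ:
  y_{n+1} = y_n + z·[7/10·y_n + 3/10·y_{n+1}] ⇒ (1 − 3/10z)y_{n+1} = (1 + 7/10z)y_n
  so R(z) = (1 + 7/10z)/(1 − 3/10z).

Solve |R(x)|<1 on ℝ⁻.
x=-0.91: |R|=0.2852
R=−1: 1+7/10x = −1+3/10x ⇒ -2/5x=2 ⇒ x=2/(-2/5)=-5.0000
Confirm numerically:
  x=-4.366: |R|=0.89021 <1
  x=-2.445: |R|=0.41044 <1
  x=-2.063: |R|=0.27432 <1
  x=-5.598: |R|=1.08927 >1
  x=-5.355: |R|=1.05448 >1
  x=-5.220: |R|=1.03429 >1
Stable set (-5.0000, 0).

z∈(-5.0000,0).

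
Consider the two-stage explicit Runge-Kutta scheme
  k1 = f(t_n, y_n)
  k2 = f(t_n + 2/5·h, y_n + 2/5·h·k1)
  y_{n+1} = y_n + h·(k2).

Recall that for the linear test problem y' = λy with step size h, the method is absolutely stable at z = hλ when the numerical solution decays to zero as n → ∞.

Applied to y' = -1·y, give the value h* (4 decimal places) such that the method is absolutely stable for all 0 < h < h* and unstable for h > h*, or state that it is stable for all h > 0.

With y'=λy (z=hλ):
  k1=λy_n ⇒ h·k1=z·y_n;  k2=λ(1+2/5z)y_n ⇒ h·k2=z(1+2/5z)y_n
  y_{n+1}/y_n = 1 + z(1+2/5z) = 1 + z + 2/5z²
  R(z) = 1 + z + 2/5z².

Find x<0 with |R(x)|<1.
x=-1.1: |R|=0.3840
R=1: x+2/5x²=0 ⇒ x=−5/2=-2.5000; min R=1−1/(4·2/5)=0.3750>−1
Confirm numerically:
  x=-2.387: |R|=0.89211 <1
  x=-2.034: |R|=0.62086 <1
  x=-1.797: |R|=0.49468 <1
  x=-2.821: |R|=1.36222 >1
  x=-2.717: |R|=1.23584 >1
  x=-2.599: |R|=1.10292 >1
So |R|<1 on (-2.5000, 0).

(-2.5000,0); λ=-1 ⇒ h* = (5/2)/1 = 2.5000.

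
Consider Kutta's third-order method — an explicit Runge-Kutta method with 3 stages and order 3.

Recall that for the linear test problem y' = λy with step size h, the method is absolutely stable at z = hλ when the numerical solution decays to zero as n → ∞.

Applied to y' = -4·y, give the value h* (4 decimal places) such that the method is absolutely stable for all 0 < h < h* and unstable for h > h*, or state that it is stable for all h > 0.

With y'=λy (z=hλ):
  order 3, 3-stage ⇒ R(z)=1+z+z^2/2+z^3/6
  (e.g. R(-0.89)=0.38856, |R|=0.38856)

Need |R(x)|<1, x<0.
x=-0.89: |R|=0.3886
|R(-1.4)|=0.1227 |R(-1.33)|=0.1623 |R(-0.99)|=0.3383
Bisect:
  x_lo=-3.1789 |R|=2.4803  x_hi=-0.2942 |R|=0.7448
  mid=-1.73659 |R|=0.10157 →hi
  mid=-2.45777 |R|=0.91186 →hi
  mid=-2.81835 |R|=1.57788 →lo
  mid=-2.63806 |R|=1.21825 →lo
  mid=-2.54791 |R|=1.05876 →lo
  mid=-2.50284 |R|=0.98379 →hi
  mid=-2.52538 |R|=1.02089 →lo
  mid=-2.51411 |R|=1.00224 →lo
  mid=-2.50847 |R|=0.99299 →hi
  ...
  [-2.51287,-2.51270] ⇒ x*=-2.5127
Interval (-2.5127, 0).

(-2.5127,0); λ=-4 ⇒ h* = 0.6282.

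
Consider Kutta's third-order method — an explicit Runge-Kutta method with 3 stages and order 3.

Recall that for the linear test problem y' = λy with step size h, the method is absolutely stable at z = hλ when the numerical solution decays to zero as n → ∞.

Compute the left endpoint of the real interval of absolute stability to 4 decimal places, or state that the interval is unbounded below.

left endpoint -2.5127.

Test eqn y'=λy, z=hλ:
  order 3, 3-stage ⇒ R(z)=1+z+z^2/2+z^3/6
  (e.g. R(-1.16)=0.25265, |R|=0.25265)

Find x<0 with |R(x)|<1.
x=-1.16: |R|=0.2527
|R(-1.76)|=0.1198 |R(-0.73)|=0.4716 |R(-0.6)|=0.5440
Bisect:
  x_lo=-2.9658 |R|=1.9156  x_hi=-0.3802 |R|=0.6829
  mid=-1.67298 |R|=0.05395 →hi
  mid=-2.31938 |R|=0.70914 →hi
  mid=-2.64258 |R|=1.22659 →lo
  mid=-2.48098 |R|=0.94853 →hi
  mid=-2.56178 |R|=1.08246 →lo
  mid=-2.52138 |R|=1.01425 →lo
  mid=-2.50118 |R|=0.98108 →hi
  ...
  [-2.51286,-2.51270] ⇒ x*=-2.5127
Interval (-2.5127, 0).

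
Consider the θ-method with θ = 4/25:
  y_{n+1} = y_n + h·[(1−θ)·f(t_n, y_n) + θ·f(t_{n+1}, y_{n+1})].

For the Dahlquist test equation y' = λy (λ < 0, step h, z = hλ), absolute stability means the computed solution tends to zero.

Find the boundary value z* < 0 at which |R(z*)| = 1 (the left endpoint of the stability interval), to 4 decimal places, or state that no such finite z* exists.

With y'=λy (z=hλ):
  y_{n+1} = y_n + z·[21/25·y_n + 4/25·y_{n+1}] ⇒ (1 − 4/25z)y_{n+1} = (1 + 21/25z)y_n
  ⇒ R(z) = (1 + 21/25z)/(1 − 4/25z).

Solve |R(x)|<1 on ℝ⁻.
x=-1.01: |R|=0.1305
R=−1: 1+21/25x = −1+4/25x ⇒ -17/25x=2 ⇒ x=2/(-17/25)=-2.9412
Confirm numerically:
  x=-2.502: |R|=0.78673 <1
  x=-2.029: |R|=0.53174 <1
  x=-1.787: |R|=0.38967 <1
  x=-1.368: |R|=0.12234 <1
  x=-3.474: |R|=1.23288 >1
  x=-3.472: |R|=1.23205 >1
  x=-3.317: |R|=1.16695 >1
Stable set (-2.9412, 0).

z* = -2.9412.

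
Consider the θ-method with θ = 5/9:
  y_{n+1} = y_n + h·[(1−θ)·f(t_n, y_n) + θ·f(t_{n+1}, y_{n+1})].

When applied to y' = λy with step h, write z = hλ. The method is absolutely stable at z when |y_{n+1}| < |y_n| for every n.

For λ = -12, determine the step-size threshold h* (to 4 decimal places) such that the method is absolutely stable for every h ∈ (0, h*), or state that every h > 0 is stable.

(−∞, 0) — no finite endpoint. Any h>0 works for λ=-12.

Set f=λy, z=hλ:
  y_{n+1} = y_n + z·[4/9·y_n + 5/9·y_{n+1}] ⇒ (1 − 5/9z)y_{n+1} = (1 + 4/9z)y_n
  Hence R(z) = (1 + 4/9z)/(1 − 5/9z).

Need |R(x)|<1, x<0.
x=-0.88: |R|=0.4090
x=-2: |R|=0.0526
x=-10: |R|=0.5254
x=-100: |R|=0.7682
θ=5/9≥1/2 ⇒ |1+4/9x|<|1−5/9x| ∀x<0 ⇒ unbounded interval.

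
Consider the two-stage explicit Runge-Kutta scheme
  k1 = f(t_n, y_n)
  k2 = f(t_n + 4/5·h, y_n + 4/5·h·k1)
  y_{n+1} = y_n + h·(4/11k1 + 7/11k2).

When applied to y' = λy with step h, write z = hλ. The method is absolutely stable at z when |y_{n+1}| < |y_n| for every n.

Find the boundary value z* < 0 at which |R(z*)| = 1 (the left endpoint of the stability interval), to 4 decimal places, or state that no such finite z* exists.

left endpoint -1.9643.

Set f=λy, z=hλ:
  k1=λy_n ⇒ h·k1=z·y_n;  k2=λ(1+4/5z)y_n ⇒ h·k2=z(1+4/5z)y_n
  y_{n+1}/y_n = 1 + 4/11z + 7/11z(1+4/5z) = 1 + z + 28/55z²
  Hence R(z) = 1 + z + 28/55z².

Need |R(x)|<1, x<0.
x=-1.01: |R|=0.5093
R=1: x+28/55x²=0 ⇒ x=−55/28=-1.9643; min R=1−1/(4·28/55)=0.5089>−1
Confirm numerically:
  x=-1.932: |R|=0.96824 <1
  x=-1.684: |R|=0.75971 <1
  x=-1.602: |R|=0.70453 <1
  x=-1.177: |R|=0.52826 <1
  x=-2.471: |R|=1.63743 >1
  x=-2.334: |R|=1.43930 >1
  x=-2.262: |R|=1.34284 >1
Stable set (-1.9643, 0).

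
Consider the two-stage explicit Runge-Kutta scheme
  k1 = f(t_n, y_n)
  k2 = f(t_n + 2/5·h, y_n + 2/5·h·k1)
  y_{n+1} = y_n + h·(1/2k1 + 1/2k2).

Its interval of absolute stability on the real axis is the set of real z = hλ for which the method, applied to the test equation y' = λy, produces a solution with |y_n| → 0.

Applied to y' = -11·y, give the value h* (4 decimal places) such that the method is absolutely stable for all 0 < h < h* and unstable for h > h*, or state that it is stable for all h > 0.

On y'=λy, z=hλ:
  k1=λy_n ⇒ h·k1=z·y_n;  k2=λ(1+2/5z)y_n ⇒ h·k2=z(1+2/5z)y_n
  y_{n+1}/y_n = 1 + 1/2z + 1/2z(1+2/5z) = 1 + z + 1/5z²
  R(z) = 1 + z + 1/5z².

Solve |R(x)|<1 on ℝ⁻.
x=-0.96: |R|=0.2243
R=1: x+1/5x²=0 ⇒ x=−5=-5.0000; min R=1−1/(4·1/5)=-0.2500>−1
Confirm numerically:
  x=-3.914: |R|=0.14988 <1
  x=-3.683: |R|=0.02990 <1
  x=-2.998: |R|=0.20040 <1
  x=-5.505: |R|=1.55600 >1
  x=-5.151: |R|=1.15556 >1
  x=-5.144: |R|=1.14815 >1
So |R|<1 on (-5.0000, 0).

(-5.0000,0); λ=-11 ⇒ h* = (5)/11 = 0.4545.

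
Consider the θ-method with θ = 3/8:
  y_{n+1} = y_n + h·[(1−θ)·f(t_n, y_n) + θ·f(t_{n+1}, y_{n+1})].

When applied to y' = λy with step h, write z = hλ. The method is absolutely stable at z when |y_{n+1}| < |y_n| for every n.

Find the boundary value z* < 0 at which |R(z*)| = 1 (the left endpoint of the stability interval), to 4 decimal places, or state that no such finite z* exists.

left endpoint -8.0000.

On y'=λy, z=hλ:
  y_{n+1} = y_n + z·[5/8·y_n + 3/8·y_{n+1}] ⇒ (1 − 3/8z)y_{n+1} = (1 + 5/8z)y_n
  Hence R(z) = (1 + 5/8z)/(1 − 3/8z).

Find x<0 with |R(x)|<1.
x=-1.77: |R|=0.0639
R=−1: 1+5/8x = −1+3/8x ⇒ -1/4x=2 ⇒ x=2/(-1/4)=-8.0000
Confirm numerically:
  x=-4.781: |R|=0.71186 <1
  x=-4.520: |R|=0.67718 <1
  x=-3.676: |R|=0.54551 <1
  x=-8.438: |R|=1.02630 >1
  x=-8.155: |R|=1.00955 >1
  x=-8.134: |R|=1.00827 >1
Stable set (-8.0000, 0).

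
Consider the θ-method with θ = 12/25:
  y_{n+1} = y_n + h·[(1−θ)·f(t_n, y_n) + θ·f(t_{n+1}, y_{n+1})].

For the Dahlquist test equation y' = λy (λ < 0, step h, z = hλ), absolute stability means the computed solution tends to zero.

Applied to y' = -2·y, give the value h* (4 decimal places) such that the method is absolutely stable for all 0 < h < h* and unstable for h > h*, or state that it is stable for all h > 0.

On y'=λy, z=hλ:
  y_{n+1} = y_n + z·[13/25·y_n + 12/25·y_{n+1}] ⇒ (1 − 12/25z)y_{n+1} = (1 + 13/25z)y_n
  Hence R(z) = (1 + 13/25z)/(1 − 12/25z).

Solve |R(x)|<1 on ℝ⁻.
x=-1.36: |R|=0.1772
R=−1: 1+13/25x = −1+12/25x ⇒ -1/25x=2 ⇒ x=2/(-1/25)=-50.0000
Confirm numerically:
  x=-42.398: |R|=0.98576 <1
  x=-40.403: |R|=0.98118 <1
  x=-20.593: |R|=0.89193 <1
  x=-50.366: |R|=1.00058 >1
  x=-50.138: |R|=1.00022 >1
So |R|<1 on (-50.0000, 0).

(-50.0000,0); λ=-2 ⇒ h* = (50)/2 = 25.0000.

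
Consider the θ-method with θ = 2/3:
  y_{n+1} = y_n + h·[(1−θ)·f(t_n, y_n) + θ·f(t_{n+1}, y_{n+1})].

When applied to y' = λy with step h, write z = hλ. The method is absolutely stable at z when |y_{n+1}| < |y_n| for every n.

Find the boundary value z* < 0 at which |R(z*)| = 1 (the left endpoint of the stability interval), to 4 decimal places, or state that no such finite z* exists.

Test eqn y'=λy, z=hλ:
  y_{n+1} = y_n + z·[1/3·y_n + 2/3·y_{n+1}] ⇒ (1 − 2/3z)y_{n+1} = (1 + 1/3z)y_n
  R(z) = (1 + 1/3z)/(1 − 2/3z).

Solve |R(x)|<1 on ℝ⁻.
x=-0.78: |R|=0.4868
x=-2: |R|=0.1429
x=-10: |R|=0.3043
x=-100: |R|=0.4778
θ=2/3≥1/2 ⇒ |1+1/3x|<|1−2/3x| ∀x<0 ⇒ stable on all of ℝ⁻.

unbounded; (−∞, 0).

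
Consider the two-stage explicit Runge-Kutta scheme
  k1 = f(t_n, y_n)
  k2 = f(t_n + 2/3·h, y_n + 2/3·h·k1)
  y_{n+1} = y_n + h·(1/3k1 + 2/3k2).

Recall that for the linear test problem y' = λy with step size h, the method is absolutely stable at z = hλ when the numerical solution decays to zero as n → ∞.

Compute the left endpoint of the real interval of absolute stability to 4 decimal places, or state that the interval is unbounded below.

z* = -2.2500.

Test eqn y'=λy, z=hλ:
  k1=λy_n ⇒ h·k1=z·y_n;  k2=λ(1+2/3z)y_n ⇒ h·k2=z(1+2/3z)y_n
  y_{n+1}/y_n = 1 + 1/3z + 2/3z(1+2/3z) = 1 + z + 4/9z²
  so R(z) = 1 + z + 4/9z².

Find x<0 with |R(x)|<1.
x=-0.4: |R|=0.6711
R=1: x+4/9x²=0 ⇒ x=−9/4=-2.2500; min R=1−1/(4·4/9)=0.4375>−1
Confirm numerically:
  x=-1.853: |R|=0.67305 <1
  x=-1.547: |R|=0.51665 <1
  x=-1.310: |R|=0.45271 <1
  x=-1.100: |R|=0.43778 <1
  x=-2.809: |R|=1.69788 >1
  x=-2.620: |R|=1.43084 >1
  x=-2.605: |R|=1.41101 >1
So |R|<1 on (-2.2500, 0).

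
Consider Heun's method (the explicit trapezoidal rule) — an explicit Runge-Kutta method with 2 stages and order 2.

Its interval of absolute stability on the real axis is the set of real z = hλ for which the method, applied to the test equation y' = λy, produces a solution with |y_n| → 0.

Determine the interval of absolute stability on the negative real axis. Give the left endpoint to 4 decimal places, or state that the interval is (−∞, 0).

z∈(-2.0000,0).

Test eqn y'=λy, z=hλ:
  order 2, 2-stage ⇒ R(z)=1+z+z^2/2
  (e.g. R(-0.98)=0.50020, |R|=0.50020)

Solve |R(x)|<1 on ℝ⁻.
x=-0.98: |R|=0.5002
|R(-1.63)|=0.6985 |R(-1.33)|=0.5544 |R(-0.57)|=0.5924
Bisect:
  x_lo=-2.4664 |R|=1.5751  x_hi=-0.3569 |R|=0.7068
  mid=-1.41163 |R|=0.58472 →hi
  mid=-1.93900 |R|=0.94086 →hi
  mid=-2.20269 |R|=1.22323 →lo
  mid=-2.07085 |R|=1.07336 →lo
  mid=-2.00493 |R|=1.00494 →lo
  mid=-1.97197 |R|=0.97236 →hi
  mid=-1.98845 |R|=0.98851 →hi
  mid=-1.99669 |R|=0.99669 →hi
  mid=-2.00081 |R|=1.00081 →lo
  ...
  [-2.00003,-1.99990] ⇒ x*=-2.0000
So |R|<1 on (-2.0000, 0).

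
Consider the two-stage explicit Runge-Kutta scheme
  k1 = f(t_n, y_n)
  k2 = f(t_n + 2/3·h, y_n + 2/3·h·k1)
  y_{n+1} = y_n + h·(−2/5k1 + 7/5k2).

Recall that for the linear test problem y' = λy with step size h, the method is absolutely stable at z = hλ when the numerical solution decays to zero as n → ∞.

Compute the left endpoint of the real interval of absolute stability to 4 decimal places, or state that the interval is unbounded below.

left endpoint -1.0714.

On y'=λy, z=hλ:
  k1=λy_n ⇒ h·k1=z·y_n;  k2=λ(1+2/3z)y_n ⇒ h·k2=z(1+2/3z)y_n
  y_{n+1}/y_n = 1 − 2/5z + 7/5z(1+2/3z) = 1 + z + 14/15z²
  so R(z) = 1 + z + 14/15z².

Need |R(x)|<1, x<0.
x=-0.78: |R|=0.7878
R=1: x+14/15x²=0 ⇒ x=−15/14=-1.0714; min R=1−1/(4·14/15)=0.7321>−1
Confirm numerically:
  x=-0.978: |R|=0.91472 <1
  x=-0.694: |R|=0.75553 <1
  x=-0.555: |R|=0.73249 <1
  x=-1.646: |R|=1.88269 >1
  x=-1.478: |R|=1.56085 >1
  x=-1.309: |R|=1.29025 >1
Interval (-1.0714, 0).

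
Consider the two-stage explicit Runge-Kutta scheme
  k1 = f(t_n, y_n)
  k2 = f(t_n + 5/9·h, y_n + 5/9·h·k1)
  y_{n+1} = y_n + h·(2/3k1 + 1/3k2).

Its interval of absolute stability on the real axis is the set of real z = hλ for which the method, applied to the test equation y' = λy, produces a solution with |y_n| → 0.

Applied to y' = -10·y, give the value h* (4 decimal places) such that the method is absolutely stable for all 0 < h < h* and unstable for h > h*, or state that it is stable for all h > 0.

Test eqn y'=λy, z=hλ:
  k1=λy_n ⇒ h·k1=z·y_n;  k2=λ(1+5/9z)y_n ⇒ h·k2=z(1+5/9z)y_n
  y_{n+1}/y_n = 1 + 2/3z + 1/3z(1+5/9z) = 1 + z + 5/27z²
  ⇒ R(z) = 1 + z + 5/27z².

Find x<0 with |R(x)|<1.
x=-1.15: |R|=0.0949
R=1: x+5/27x²=0 ⇒ x=−27/5=-5.4000; min R=1−1/(4·5/27)=-0.3500>−1
Confirm numerically:
  x=-4.815: |R|=0.47838 <1
  x=-4.160: |R|=0.04474 <1
  x=-2.232: |R|=0.30944 <1
  x=-5.725: |R|=1.34456 >1
  x=-5.623: |R|=1.23221 >1
Interval (-5.4000, 0).

(-5.4000,0); λ=-10 ⇒ h* = (27/5)/10 = 0.5400.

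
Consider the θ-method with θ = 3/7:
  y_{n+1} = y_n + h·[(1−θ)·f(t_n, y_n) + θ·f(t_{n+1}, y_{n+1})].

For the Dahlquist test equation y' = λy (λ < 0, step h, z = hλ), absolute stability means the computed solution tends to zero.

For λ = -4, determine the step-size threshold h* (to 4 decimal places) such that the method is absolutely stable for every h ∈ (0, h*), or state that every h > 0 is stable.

(-14.0000,0); λ=-4 ⇒ h* = (14)/4 = 3.5000.

With y'=λy (z=hλ):
  y_{n+1} = y_n + z·[4/7·y_n + 3/7·y_{n+1}] ⇒ (1 − 3/7z)y_{n+1} = (1 + 4/7z)y_n
  so R(z) = (1 + 4/7z)/(1 − 3/7z).

Solve |R(x)|<1 on ℝ⁻.
x=-0.58: |R|=0.5355
R=−1: 1+4/7x = −1+3/7x ⇒ -1/7x=2 ⇒ x=2/(-1/7)=-14.0000
Confirm numerically:
  x=-13.924: |R|=0.99844 <1
  x=-10.267: |R|=0.90125 <1
  x=-10.201: |R|=0.89897 <1
  x=-14.272: |R|=1.00546 >1
  x=-14.187: |R|=1.00377 >1
Stable set (-14.0000, 0).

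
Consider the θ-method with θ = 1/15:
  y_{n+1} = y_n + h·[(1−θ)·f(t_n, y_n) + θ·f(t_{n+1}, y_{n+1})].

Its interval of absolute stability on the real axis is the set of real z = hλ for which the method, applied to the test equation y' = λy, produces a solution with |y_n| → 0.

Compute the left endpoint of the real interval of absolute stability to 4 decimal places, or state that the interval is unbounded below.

z* = -2.3077.

Set f=λy, z=hλ:
  y_{n+1} = y_n + z·[14/15·y_n + 1/15·y_{n+1}] ⇒ (1 − 1/15z)y_{n+1} = (1 + 14/15z)y_n
  R(z) = (1 + 14/15z)/(1 − 1/15z).

Find x<0 with |R(x)|<1.
x=-1.59: |R|=0.4376
R=−1: 1+14/15x = −1+1/15x ⇒ -13/15x=2 ⇒ x=2/(-13/15)=-2.3077
Confirm numerically:
  x=-2.114: |R|=0.85287 <1
  x=-2.038: |R|=0.79422 <1
  x=-1.522: |R|=0.38179 <1
  x=-0.958: |R|=0.09951 <1
  x=-2.882: |R|=1.41751 >1
  x=-2.474: |R|=1.12373 >1
Interval (-2.3077, 0).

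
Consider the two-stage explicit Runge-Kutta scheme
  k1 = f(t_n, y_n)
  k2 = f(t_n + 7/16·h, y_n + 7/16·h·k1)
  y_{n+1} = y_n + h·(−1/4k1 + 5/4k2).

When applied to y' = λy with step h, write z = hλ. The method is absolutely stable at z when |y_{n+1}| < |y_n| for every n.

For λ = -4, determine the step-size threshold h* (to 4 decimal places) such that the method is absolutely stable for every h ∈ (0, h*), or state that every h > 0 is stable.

Set f=λy, z=hλ:
  k1=λy_n ⇒ h·k1=z·y_n;  k2=λ(1+7/16z)y_n ⇒ h·k2=z(1+7/16z)y_n
  y_{n+1}/y_n = 1 − 1/4z + 5/4z(1+7/16z) = 1 + z + 35/64z²
  so R(z) = 1 + z + 35/64z².

Boundary: |R(x)|=1, x<0.
x=-0.32: |R|=0.7360
R=1: x+35/64x²=0 ⇒ x=−64/35=-1.8286; min R=1−1/(4·35/64)=0.5429>−1
Confirm numerically:
  x=-1.088: |R|=0.55936 <1
  x=-1.080: |R|=0.55788 <1
  x=-1.020: |R|=0.54897 <1
  x=-2.210: |R|=1.46099 >1
  x=-2.142: |R|=1.36715 >1
So |R|<1 on (-1.8286, 0).

(-1.8286,0); λ=-4 ⇒ h* = (64/35)/4 = 0.4571.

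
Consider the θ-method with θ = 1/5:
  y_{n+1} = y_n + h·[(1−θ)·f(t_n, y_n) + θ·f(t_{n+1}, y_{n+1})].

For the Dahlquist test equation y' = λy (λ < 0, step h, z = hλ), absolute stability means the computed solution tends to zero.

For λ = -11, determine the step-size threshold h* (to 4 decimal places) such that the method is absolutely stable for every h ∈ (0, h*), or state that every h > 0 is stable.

On y'=λy, z=hλ:
  y_{n+1} = y_n + z·[4/5·y_n + 1/5·y_{n+1}] ⇒ (1 − 1/5z)y_{n+1} = (1 + 4/5z)y_n
  Hence R(z) = (1 + 4/5z)/(1 − 1/5z).

Boundary: |R(x)|=1, x<0.
x=-1.38: |R|=0.0815
R=−1: 1+4/5x = −1+1/5x ⇒ -3/5x=2 ⇒ x=2/(-3/5)=-3.3333
Confirm numerically:
  x=-3.148: |R|=0.93176 <1
  x=-3.124: |R|=0.92270 <1
  x=-2.376: |R|=0.61063 <1
  x=-2.106: |R|=0.48185 <1
  x=-3.728: |R|=1.13566 >1
  x=-3.486: |R|=1.05397 >1
So |R|<1 on (-3.3333, 0).

(-3.3333,0); λ=-11 ⇒ h* = (10/3)/11 = 0.3030.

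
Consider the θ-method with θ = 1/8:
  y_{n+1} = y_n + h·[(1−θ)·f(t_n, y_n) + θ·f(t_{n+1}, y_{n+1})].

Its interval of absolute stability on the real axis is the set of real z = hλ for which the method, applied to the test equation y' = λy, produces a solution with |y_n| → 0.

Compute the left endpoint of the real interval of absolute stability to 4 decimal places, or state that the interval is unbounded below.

Set f=λy, z=hλ:
  y_{n+1} = y_n + z·[7/8·y_n + 1/8·y_{n+1}] ⇒ (1 − 1/8z)y_{n+1} = (1 + 7/8z)y_n
  ⇒ R(z) = (1 + 7/8z)/(1 − 1/8z).

Solve |R(x)|<1 on ℝ⁻.
x=-1.16: |R|=0.0131
R=−1: 1+7/8x = −1+1/8x ⇒ -3/4x=2 ⇒ x=2/(-3/4)=-2.6667
Confirm numerically:
  x=-1.901: |R|=0.53601 <1
  x=-1.819: |R|=0.48202 <1
  x=-1.363: |R|=0.16458 <1
  x=-3.097: |R|=1.23268 >1
  x=-3.064: |R|=1.21547 >1
  x=-2.707: |R|=1.02260 >1
Interval (-2.6667, 0).

z* = -2.6667.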